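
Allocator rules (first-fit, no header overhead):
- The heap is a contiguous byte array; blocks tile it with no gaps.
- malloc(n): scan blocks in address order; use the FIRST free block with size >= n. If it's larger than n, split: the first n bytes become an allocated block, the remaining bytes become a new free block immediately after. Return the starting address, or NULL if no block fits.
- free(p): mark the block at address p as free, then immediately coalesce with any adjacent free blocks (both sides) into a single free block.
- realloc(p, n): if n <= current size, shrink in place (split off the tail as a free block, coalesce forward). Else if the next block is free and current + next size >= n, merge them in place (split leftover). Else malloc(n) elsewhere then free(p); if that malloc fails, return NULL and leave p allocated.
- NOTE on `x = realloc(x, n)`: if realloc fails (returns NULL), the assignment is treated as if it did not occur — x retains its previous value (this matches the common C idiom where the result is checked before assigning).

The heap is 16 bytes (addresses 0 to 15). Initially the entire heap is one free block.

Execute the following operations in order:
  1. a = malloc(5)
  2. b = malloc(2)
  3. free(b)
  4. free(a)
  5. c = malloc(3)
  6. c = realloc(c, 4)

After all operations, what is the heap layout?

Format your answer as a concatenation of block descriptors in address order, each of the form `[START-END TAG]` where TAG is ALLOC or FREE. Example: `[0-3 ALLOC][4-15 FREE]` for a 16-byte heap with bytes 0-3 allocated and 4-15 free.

Answer: [0-3 ALLOC][4-15 FREE]

Derivation:
Op 1: a = malloc(5) -> a = 0; heap: [0-4 ALLOC][5-15 FREE]
Op 2: b = malloc(2) -> b = 5; heap: [0-4 ALLOC][5-6 ALLOC][7-15 FREE]
Op 3: free(b) -> (freed b); heap: [0-4 ALLOC][5-15 FREE]
Op 4: free(a) -> (freed a); heap: [0-15 FREE]
Op 5: c = malloc(3) -> c = 0; heap: [0-2 ALLOC][3-15 FREE]
Op 6: c = realloc(c, 4) -> c = 0; heap: [0-3 ALLOC][4-15 FREE]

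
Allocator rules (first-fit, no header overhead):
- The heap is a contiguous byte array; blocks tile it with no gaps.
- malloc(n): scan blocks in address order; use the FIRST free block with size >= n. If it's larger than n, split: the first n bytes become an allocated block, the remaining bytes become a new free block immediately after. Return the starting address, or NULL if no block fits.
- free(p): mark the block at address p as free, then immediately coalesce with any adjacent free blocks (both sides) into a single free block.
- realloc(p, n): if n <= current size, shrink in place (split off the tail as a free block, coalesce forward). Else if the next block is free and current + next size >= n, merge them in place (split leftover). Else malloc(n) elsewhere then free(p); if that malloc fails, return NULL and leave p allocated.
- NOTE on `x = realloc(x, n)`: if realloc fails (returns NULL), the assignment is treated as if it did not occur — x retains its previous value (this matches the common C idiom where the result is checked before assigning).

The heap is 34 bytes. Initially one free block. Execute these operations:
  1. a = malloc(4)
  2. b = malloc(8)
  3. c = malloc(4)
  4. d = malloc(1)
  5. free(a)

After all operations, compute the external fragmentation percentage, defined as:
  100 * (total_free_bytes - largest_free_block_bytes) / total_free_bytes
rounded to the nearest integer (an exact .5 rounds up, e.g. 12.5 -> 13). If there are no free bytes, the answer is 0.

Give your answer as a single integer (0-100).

Op 1: a = malloc(4) -> a = 0; heap: [0-3 ALLOC][4-33 FREE]
Op 2: b = malloc(8) -> b = 4; heap: [0-3 ALLOC][4-11 ALLOC][12-33 FREE]
Op 3: c = malloc(4) -> c = 12; heap: [0-3 ALLOC][4-11 ALLOC][12-15 ALLOC][16-33 FREE]
Op 4: d = malloc(1) -> d = 16; heap: [0-3 ALLOC][4-11 ALLOC][12-15 ALLOC][16-16 ALLOC][17-33 FREE]
Op 5: free(a) -> (freed a); heap: [0-3 FREE][4-11 ALLOC][12-15 ALLOC][16-16 ALLOC][17-33 FREE]
Free blocks: [4 17] total_free=21 largest=17 -> 100*(21-17)/21 = 400/21 ≈ 19.048 -> rounds to 19

Answer: 19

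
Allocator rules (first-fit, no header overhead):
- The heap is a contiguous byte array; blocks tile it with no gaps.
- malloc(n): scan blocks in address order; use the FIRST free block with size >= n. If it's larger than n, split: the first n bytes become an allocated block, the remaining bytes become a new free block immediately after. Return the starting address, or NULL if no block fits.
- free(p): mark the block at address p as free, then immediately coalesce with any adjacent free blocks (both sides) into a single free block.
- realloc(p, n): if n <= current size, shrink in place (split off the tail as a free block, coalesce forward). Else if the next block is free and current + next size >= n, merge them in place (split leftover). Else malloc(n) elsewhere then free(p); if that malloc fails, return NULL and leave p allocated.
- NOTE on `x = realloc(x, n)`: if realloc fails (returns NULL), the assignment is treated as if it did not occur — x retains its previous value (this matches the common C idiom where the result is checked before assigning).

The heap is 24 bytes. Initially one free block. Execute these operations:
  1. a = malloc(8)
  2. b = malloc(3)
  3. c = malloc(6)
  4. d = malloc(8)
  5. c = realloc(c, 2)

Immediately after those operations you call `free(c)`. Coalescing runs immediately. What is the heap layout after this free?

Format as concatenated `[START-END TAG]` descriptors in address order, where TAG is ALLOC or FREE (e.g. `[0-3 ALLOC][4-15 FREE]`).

Answer: [0-7 ALLOC][8-10 ALLOC][11-23 FREE]

Derivation:
Op 1: a = malloc(8) -> a = 0; heap: [0-7 ALLOC][8-23 FREE]
Op 2: b = malloc(3) -> b = 8; heap: [0-7 ALLOC][8-10 ALLOC][11-23 FREE]
Op 3: c = malloc(6) -> c = 11; heap: [0-7 ALLOC][8-10 ALLOC][11-16 ALLOC][17-23 FREE]
Op 4: d = malloc(8) -> d = NULL; heap: [0-7 ALLOC][8-10 ALLOC][11-16 ALLOC][17-23 FREE]
Op 5: c = realloc(c, 2) -> c = 11; heap: [0-7 ALLOC][8-10 ALLOC][11-12 ALLOC][13-23 FREE]
free(c): c = 11 -> block [11-12 ALLOC]; mark free, coalesce with adjacent free neighbors -> [0-7 ALLOC][8-10 ALLOC][11-23 FREE]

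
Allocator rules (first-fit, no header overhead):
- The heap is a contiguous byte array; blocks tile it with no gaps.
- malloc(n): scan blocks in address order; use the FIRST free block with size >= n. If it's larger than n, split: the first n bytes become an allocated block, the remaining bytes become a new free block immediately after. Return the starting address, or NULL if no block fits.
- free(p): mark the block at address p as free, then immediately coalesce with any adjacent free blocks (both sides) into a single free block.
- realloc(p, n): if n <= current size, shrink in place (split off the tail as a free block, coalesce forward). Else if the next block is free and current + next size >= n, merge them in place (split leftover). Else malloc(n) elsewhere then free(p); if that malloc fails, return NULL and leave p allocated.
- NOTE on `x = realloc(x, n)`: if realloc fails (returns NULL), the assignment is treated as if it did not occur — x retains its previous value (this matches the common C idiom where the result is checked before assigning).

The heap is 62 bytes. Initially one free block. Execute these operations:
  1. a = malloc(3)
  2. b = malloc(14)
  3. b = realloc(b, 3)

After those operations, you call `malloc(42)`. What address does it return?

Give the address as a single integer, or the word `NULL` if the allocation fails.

Op 1: a = malloc(3) -> a = 0; heap: [0-2 ALLOC][3-61 FREE]
Op 2: b = malloc(14) -> b = 3; heap: [0-2 ALLOC][3-16 ALLOC][17-61 FREE]
Op 3: b = realloc(b, 3) -> b = 3; heap: [0-2 ALLOC][3-5 ALLOC][6-61 FREE]
malloc(42): first-fit scan over [0-2 ALLOC][3-5 ALLOC][6-61 FREE] -> 6

Answer: 6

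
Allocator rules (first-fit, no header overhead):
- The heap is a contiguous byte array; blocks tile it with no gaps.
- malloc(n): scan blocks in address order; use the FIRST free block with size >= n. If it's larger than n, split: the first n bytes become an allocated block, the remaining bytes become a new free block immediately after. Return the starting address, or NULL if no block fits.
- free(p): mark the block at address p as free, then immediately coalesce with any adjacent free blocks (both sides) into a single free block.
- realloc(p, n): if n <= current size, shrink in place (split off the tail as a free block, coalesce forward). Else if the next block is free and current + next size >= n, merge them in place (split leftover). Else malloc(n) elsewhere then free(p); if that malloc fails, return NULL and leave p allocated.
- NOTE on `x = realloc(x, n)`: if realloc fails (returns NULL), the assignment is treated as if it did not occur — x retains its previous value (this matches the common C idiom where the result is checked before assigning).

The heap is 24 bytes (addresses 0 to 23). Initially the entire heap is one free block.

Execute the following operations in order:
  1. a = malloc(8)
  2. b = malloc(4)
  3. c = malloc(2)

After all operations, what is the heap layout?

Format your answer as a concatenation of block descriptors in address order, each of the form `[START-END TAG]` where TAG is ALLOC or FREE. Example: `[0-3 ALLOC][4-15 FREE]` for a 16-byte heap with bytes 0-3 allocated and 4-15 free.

Answer: [0-7 ALLOC][8-11 ALLOC][12-13 ALLOC][14-23 FREE]

Derivation:
Op 1: a = malloc(8) -> a = 0; heap: [0-7 ALLOC][8-23 FREE]
Op 2: b = malloc(4) -> b = 8; heap: [0-7 ALLOC][8-11 ALLOC][12-23 FREE]
Op 3: c = malloc(2) -> c = 12; heap: [0-7 ALLOC][8-11 ALLOC][12-13 ALLOC][14-23 FREE]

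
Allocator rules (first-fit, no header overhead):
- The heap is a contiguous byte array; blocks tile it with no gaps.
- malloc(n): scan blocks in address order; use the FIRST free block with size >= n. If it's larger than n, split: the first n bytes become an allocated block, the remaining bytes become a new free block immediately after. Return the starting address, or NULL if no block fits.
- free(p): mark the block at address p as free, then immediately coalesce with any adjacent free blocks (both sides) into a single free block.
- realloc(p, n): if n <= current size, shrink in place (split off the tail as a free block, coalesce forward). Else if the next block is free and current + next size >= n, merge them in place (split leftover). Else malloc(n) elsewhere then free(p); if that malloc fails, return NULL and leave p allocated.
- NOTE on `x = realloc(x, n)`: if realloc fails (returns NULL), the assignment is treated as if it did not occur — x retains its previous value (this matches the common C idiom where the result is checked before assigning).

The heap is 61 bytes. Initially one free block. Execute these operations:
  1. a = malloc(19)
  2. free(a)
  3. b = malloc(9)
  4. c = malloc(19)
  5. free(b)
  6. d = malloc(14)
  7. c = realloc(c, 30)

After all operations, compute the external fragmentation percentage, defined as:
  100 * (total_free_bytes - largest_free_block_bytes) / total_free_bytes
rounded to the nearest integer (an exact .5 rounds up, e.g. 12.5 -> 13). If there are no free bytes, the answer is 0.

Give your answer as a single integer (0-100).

Answer: 32

Derivation:
Op 1: a = malloc(19) -> a = 0; heap: [0-18 ALLOC][19-60 FREE]
Op 2: free(a) -> (freed a); heap: [0-60 FREE]
Op 3: b = malloc(9) -> b = 0; heap: [0-8 ALLOC][9-60 FREE]
Op 4: c = malloc(19) -> c = 9; heap: [0-8 ALLOC][9-27 ALLOC][28-60 FREE]
Op 5: free(b) -> (freed b); heap: [0-8 FREE][9-27 ALLOC][28-60 FREE]
Op 6: d = malloc(14) -> d = 28; heap: [0-8 FREE][9-27 ALLOC][28-41 ALLOC][42-60 FREE]
Op 7: c = realloc(c, 30) -> NULL (c unchanged); heap: [0-8 FREE][9-27 ALLOC][28-41 ALLOC][42-60 FREE]
Free blocks: [9 19] total_free=28 largest=19 -> 100*(28-19)/28 = 900/28 ≈ 32.143 -> rounds to 32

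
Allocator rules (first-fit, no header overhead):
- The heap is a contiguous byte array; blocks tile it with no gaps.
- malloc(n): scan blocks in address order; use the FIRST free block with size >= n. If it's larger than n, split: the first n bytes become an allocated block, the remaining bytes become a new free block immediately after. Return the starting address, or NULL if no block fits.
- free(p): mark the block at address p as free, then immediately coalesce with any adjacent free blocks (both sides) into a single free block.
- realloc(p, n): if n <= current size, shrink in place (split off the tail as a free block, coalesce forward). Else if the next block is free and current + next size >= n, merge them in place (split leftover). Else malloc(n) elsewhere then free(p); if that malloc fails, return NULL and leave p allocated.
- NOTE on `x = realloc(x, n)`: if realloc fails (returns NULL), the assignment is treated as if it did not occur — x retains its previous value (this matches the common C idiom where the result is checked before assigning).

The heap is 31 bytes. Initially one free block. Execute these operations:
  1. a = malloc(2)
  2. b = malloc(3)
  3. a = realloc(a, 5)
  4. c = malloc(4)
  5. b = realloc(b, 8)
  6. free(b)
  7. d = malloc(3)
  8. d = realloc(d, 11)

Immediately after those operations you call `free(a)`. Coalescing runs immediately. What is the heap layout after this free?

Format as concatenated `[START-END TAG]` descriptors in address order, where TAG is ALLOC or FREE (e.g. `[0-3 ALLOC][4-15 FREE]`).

Answer: [0-9 FREE][10-13 ALLOC][14-24 ALLOC][25-30 FREE]

Derivation:
Op 1: a = malloc(2) -> a = 0; heap: [0-1 ALLOC][2-30 FREE]
Op 2: b = malloc(3) -> b = 2; heap: [0-1 ALLOC][2-4 ALLOC][5-30 FREE]
Op 3: a = realloc(a, 5) -> a = 5; heap: [0-1 FREE][2-4 ALLOC][5-9 ALLOC][10-30 FREE]
Op 4: c = malloc(4) -> c = 10; heap: [0-1 FREE][2-4 ALLOC][5-9 ALLOC][10-13 ALLOC][14-30 FREE]
Op 5: b = realloc(b, 8) -> b = 14; heap: [0-4 FREE][5-9 ALLOC][10-13 ALLOC][14-21 ALLOC][22-30 FREE]
Op 6: free(b) -> (freed b); heap: [0-4 FREE][5-9 ALLOC][10-13 ALLOC][14-30 FREE]
Op 7: d = malloc(3) -> d = 0; heap: [0-2 ALLOC][3-4 FREE][5-9 ALLOC][10-13 ALLOC][14-30 FREE]
Op 8: d = realloc(d, 11) -> d = 14; heap: [0-4 FREE][5-9 ALLOC][10-13 ALLOC][14-24 ALLOC][25-30 FREE]
free(a): a = 5 -> block [5-9 ALLOC]; mark free, coalesce with adjacent free neighbors -> [0-9 FREE][10-13 ALLOC][14-24 ALLOC][25-30 FREE]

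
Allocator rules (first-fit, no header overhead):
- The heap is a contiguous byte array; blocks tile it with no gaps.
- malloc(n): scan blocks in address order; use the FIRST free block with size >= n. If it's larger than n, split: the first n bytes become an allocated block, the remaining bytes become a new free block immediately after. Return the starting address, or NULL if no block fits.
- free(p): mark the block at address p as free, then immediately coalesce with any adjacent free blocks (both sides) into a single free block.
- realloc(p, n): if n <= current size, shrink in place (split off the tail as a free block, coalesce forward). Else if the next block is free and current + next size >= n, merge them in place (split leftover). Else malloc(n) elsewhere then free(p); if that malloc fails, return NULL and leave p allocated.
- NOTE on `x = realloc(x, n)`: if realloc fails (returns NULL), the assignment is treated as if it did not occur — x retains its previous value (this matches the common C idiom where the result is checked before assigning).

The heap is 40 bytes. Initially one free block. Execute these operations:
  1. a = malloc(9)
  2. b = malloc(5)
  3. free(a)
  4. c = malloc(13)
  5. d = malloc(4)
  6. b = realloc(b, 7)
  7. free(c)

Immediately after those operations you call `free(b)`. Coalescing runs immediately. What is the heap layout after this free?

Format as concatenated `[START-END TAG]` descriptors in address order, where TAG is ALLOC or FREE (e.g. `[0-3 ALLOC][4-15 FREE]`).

Op 1: a = malloc(9) -> a = 0; heap: [0-8 ALLOC][9-39 FREE]
Op 2: b = malloc(5) -> b = 9; heap: [0-8 ALLOC][9-13 ALLOC][14-39 FREE]
Op 3: free(a) -> (freed a); heap: [0-8 FREE][9-13 ALLOC][14-39 FREE]
Op 4: c = malloc(13) -> c = 14; heap: [0-8 FREE][9-13 ALLOC][14-26 ALLOC][27-39 FREE]
Op 5: d = malloc(4) -> d = 0; heap: [0-3 ALLOC][4-8 FREE][9-13 ALLOC][14-26 ALLOC][27-39 FREE]
Op 6: b = realloc(b, 7) -> b = 27; heap: [0-3 ALLOC][4-13 FREE][14-26 ALLOC][27-33 ALLOC][34-39 FREE]
Op 7: free(c) -> (freed c); heap: [0-3 ALLOC][4-26 FREE][27-33 ALLOC][34-39 FREE]
free(b): b = 27 -> block [27-33 ALLOC]; mark free, coalesce with adjacent free neighbors -> [0-3 ALLOC][4-39 FREE]

Answer: [0-3 ALLOC][4-39 FREE]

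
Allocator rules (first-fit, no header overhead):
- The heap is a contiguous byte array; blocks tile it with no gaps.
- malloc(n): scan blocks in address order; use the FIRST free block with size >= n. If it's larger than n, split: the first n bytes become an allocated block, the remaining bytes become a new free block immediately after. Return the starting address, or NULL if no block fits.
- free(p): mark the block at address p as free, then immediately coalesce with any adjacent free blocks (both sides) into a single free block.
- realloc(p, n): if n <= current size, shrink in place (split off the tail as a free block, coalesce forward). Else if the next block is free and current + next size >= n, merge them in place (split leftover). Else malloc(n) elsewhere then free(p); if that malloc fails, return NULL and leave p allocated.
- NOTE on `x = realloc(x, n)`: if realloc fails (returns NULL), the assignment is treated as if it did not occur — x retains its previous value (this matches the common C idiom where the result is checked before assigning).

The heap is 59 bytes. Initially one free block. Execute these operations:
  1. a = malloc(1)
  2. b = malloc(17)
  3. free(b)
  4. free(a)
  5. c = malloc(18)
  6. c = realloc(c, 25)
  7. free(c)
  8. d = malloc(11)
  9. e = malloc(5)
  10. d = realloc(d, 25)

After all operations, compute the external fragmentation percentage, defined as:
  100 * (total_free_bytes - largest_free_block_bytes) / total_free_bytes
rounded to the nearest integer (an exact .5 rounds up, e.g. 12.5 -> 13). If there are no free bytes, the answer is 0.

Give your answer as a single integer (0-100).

Op 1: a = malloc(1) -> a = 0; heap: [0-0 ALLOC][1-58 FREE]
Op 2: b = malloc(17) -> b = 1; heap: [0-0 ALLOC][1-17 ALLOC][18-58 FREE]
Op 3: free(b) -> (freed b); heap: [0-0 ALLOC][1-58 FREE]
Op 4: free(a) -> (freed a); heap: [0-58 FREE]
Op 5: c = malloc(18) -> c = 0; heap: [0-17 ALLOC][18-58 FREE]
Op 6: c = realloc(c, 25) -> c = 0; heap: [0-24 ALLOC][25-58 FREE]
Op 7: free(c) -> (freed c); heap: [0-58 FREE]
Op 8: d = malloc(11) -> d = 0; heap: [0-10 ALLOC][11-58 FREE]
Op 9: e = malloc(5) -> e = 11; heap: [0-10 ALLOC][11-15 ALLOC][16-58 FREE]
Op 10: d = realloc(d, 25) -> d = 16; heap: [0-10 FREE][11-15 ALLOC][16-40 ALLOC][41-58 FREE]
Free blocks: [11 18] total_free=29 largest=18 -> 100*(29-18)/29 = 1100/29 ≈ 37.931 -> rounds to 38

Answer: 38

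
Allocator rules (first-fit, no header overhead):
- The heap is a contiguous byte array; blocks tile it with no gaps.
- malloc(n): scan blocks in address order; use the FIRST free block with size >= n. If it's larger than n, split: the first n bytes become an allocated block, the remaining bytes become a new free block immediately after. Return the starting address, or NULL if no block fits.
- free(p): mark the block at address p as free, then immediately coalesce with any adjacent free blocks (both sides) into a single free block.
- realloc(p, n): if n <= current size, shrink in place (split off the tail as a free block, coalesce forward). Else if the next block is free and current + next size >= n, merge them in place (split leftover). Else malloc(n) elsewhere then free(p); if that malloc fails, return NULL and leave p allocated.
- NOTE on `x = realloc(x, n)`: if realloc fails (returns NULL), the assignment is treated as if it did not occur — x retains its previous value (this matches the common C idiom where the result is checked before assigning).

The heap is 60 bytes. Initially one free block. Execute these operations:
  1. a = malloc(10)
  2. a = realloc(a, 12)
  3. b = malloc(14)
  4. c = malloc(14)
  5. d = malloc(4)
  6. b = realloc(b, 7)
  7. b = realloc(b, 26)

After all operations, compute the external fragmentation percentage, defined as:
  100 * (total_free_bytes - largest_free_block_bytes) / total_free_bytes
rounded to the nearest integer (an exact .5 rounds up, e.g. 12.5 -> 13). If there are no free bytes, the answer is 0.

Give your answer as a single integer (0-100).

Op 1: a = malloc(10) -> a = 0; heap: [0-9 ALLOC][10-59 FREE]
Op 2: a = realloc(a, 12) -> a = 0; heap: [0-11 ALLOC][12-59 FREE]
Op 3: b = malloc(14) -> b = 12; heap: [0-11 ALLOC][12-25 ALLOC][26-59 FREE]
Op 4: c = malloc(14) -> c = 26; heap: [0-11 ALLOC][12-25 ALLOC][26-39 ALLOC][40-59 FREE]
Op 5: d = malloc(4) -> d = 40; heap: [0-11 ALLOC][12-25 ALLOC][26-39 ALLOC][40-43 ALLOC][44-59 FREE]
Op 6: b = realloc(b, 7) -> b = 12; heap: [0-11 ALLOC][12-18 ALLOC][19-25 FREE][26-39 ALLOC][40-43 ALLOC][44-59 FREE]
Op 7: b = realloc(b, 26) -> NULL (b unchanged); heap: [0-11 ALLOC][12-18 ALLOC][19-25 FREE][26-39 ALLOC][40-43 ALLOC][44-59 FREE]
Free blocks: [7 16] total_free=23 largest=16 -> 100*(23-16)/23 = 700/23 ≈ 30.435 -> rounds to 30

Answer: 30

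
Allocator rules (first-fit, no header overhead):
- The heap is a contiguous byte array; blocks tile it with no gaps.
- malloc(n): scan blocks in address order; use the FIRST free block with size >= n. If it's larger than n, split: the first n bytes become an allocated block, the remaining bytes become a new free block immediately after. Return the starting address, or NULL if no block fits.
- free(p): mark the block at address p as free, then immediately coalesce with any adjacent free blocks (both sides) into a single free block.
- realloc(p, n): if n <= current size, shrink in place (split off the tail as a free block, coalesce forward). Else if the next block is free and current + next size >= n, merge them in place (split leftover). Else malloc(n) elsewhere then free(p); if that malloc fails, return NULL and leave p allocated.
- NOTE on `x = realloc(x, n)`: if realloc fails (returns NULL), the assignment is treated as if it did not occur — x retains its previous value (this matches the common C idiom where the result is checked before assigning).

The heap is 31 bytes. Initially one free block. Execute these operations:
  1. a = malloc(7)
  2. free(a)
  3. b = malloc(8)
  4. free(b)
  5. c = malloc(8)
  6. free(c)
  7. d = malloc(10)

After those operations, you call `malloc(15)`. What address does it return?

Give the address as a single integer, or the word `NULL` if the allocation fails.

Op 1: a = malloc(7) -> a = 0; heap: [0-6 ALLOC][7-30 FREE]
Op 2: free(a) -> (freed a); heap: [0-30 FREE]
Op 3: b = malloc(8) -> b = 0; heap: [0-7 ALLOC][8-30 FREE]
Op 4: free(b) -> (freed b); heap: [0-30 FREE]
Op 5: c = malloc(8) -> c = 0; heap: [0-7 ALLOC][8-30 FREE]
Op 6: free(c) -> (freed c); heap: [0-30 FREE]
Op 7: d = malloc(10) -> d = 0; heap: [0-9 ALLOC][10-30 FREE]
malloc(15): first-fit scan over [0-9 ALLOC][10-30 FREE] -> 10

Answer: 10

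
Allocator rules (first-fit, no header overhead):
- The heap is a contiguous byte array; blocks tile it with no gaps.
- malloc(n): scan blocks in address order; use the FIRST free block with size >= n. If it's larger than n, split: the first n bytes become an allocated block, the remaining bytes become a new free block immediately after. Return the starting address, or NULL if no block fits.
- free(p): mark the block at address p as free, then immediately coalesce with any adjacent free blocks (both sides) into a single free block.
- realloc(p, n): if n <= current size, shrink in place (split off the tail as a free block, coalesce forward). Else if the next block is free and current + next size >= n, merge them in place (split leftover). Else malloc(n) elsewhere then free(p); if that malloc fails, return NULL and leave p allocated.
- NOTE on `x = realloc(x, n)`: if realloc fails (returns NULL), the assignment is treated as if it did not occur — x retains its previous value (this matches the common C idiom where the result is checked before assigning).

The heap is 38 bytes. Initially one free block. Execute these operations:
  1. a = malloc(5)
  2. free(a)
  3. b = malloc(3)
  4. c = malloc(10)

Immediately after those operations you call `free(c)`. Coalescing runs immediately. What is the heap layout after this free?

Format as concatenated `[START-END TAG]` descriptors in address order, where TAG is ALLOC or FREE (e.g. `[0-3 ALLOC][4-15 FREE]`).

Op 1: a = malloc(5) -> a = 0; heap: [0-4 ALLOC][5-37 FREE]
Op 2: free(a) -> (freed a); heap: [0-37 FREE]
Op 3: b = malloc(3) -> b = 0; heap: [0-2 ALLOC][3-37 FREE]
Op 4: c = malloc(10) -> c = 3; heap: [0-2 ALLOC][3-12 ALLOC][13-37 FREE]
free(c): c = 3 -> block [3-12 ALLOC]; mark free, coalesce with adjacent free neighbors -> [0-2 ALLOC][3-37 FREE]

Answer: [0-2 ALLOC][3-37 FREE]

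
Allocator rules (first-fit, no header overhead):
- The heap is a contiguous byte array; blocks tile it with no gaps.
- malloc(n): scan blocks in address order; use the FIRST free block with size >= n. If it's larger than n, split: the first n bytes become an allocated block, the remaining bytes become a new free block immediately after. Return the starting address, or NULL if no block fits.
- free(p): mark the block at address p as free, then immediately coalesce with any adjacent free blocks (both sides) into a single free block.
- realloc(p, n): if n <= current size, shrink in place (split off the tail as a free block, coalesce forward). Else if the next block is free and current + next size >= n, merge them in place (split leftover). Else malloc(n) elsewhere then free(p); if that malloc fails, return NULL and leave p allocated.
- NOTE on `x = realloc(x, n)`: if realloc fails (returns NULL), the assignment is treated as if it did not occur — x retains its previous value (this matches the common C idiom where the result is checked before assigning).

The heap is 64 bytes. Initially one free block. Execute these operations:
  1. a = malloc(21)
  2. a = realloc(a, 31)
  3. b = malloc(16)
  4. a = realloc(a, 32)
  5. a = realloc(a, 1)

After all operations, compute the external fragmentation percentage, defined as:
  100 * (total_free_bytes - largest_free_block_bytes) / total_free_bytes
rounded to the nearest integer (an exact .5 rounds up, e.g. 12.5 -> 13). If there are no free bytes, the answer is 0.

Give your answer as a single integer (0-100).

Answer: 36

Derivation:
Op 1: a = malloc(21) -> a = 0; heap: [0-20 ALLOC][21-63 FREE]
Op 2: a = realloc(a, 31) -> a = 0; heap: [0-30 ALLOC][31-63 FREE]
Op 3: b = malloc(16) -> b = 31; heap: [0-30 ALLOC][31-46 ALLOC][47-63 FREE]
Op 4: a = realloc(a, 32) -> NULL (a unchanged); heap: [0-30 ALLOC][31-46 ALLOC][47-63 FREE]
Op 5: a = realloc(a, 1) -> a = 0; heap: [0-0 ALLOC][1-30 FREE][31-46 ALLOC][47-63 FREE]
Free blocks: [30 17] total_free=47 largest=30 -> 100*(47-30)/47 = 1700/47 ≈ 36.170 -> rounds to 36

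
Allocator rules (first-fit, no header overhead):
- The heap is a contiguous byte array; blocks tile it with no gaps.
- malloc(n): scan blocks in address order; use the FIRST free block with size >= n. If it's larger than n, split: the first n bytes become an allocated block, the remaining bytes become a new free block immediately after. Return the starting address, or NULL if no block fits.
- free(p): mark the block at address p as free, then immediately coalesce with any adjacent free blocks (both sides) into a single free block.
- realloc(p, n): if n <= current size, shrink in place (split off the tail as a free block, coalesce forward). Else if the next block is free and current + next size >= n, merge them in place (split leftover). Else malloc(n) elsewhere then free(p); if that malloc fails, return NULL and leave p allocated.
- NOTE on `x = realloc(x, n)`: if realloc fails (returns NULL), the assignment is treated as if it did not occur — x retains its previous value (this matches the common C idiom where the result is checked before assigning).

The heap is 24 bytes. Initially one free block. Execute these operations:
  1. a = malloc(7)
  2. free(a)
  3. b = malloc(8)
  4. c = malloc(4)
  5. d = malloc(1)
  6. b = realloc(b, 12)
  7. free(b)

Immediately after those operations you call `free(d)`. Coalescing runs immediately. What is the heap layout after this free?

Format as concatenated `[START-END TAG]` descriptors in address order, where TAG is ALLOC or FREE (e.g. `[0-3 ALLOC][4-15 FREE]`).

Op 1: a = malloc(7) -> a = 0; heap: [0-6 ALLOC][7-23 FREE]
Op 2: free(a) -> (freed a); heap: [0-23 FREE]
Op 3: b = malloc(8) -> b = 0; heap: [0-7 ALLOC][8-23 FREE]
Op 4: c = malloc(4) -> c = 8; heap: [0-7 ALLOC][8-11 ALLOC][12-23 FREE]
Op 5: d = malloc(1) -> d = 12; heap: [0-7 ALLOC][8-11 ALLOC][12-12 ALLOC][13-23 FREE]
Op 6: b = realloc(b, 12) -> NULL (b unchanged); heap: [0-7 ALLOC][8-11 ALLOC][12-12 ALLOC][13-23 FREE]
Op 7: free(b) -> (freed b); heap: [0-7 FREE][8-11 ALLOC][12-12 ALLOC][13-23 FREE]
free(d): d = 12 -> block [12-12 ALLOC]; mark free, coalesce with adjacent free neighbors -> [0-7 FREE][8-11 ALLOC][12-23 FREE]

Answer: [0-7 FREE][8-11 ALLOC][12-23 FREE]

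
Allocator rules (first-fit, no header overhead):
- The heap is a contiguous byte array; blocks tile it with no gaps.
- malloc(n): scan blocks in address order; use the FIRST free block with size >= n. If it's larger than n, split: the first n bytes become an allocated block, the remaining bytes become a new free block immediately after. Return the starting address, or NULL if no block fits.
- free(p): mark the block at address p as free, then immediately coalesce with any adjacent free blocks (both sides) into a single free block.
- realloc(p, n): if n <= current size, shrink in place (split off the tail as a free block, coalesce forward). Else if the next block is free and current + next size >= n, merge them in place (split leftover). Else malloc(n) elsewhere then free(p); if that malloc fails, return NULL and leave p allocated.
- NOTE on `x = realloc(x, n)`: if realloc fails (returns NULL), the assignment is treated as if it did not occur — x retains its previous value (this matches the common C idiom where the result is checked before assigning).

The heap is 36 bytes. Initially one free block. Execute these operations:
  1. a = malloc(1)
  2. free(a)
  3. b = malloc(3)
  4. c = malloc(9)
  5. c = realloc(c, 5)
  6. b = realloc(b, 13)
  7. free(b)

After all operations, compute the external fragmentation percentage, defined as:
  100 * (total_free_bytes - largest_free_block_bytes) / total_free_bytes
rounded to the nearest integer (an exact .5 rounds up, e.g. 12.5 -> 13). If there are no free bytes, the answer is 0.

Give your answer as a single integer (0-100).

Answer: 10

Derivation:
Op 1: a = malloc(1) -> a = 0; heap: [0-0 ALLOC][1-35 FREE]
Op 2: free(a) -> (freed a); heap: [0-35 FREE]
Op 3: b = malloc(3) -> b = 0; heap: [0-2 ALLOC][3-35 FREE]
Op 4: c = malloc(9) -> c = 3; heap: [0-2 ALLOC][3-11 ALLOC][12-35 FREE]
Op 5: c = realloc(c, 5) -> c = 3; heap: [0-2 ALLOC][3-7 ALLOC][8-35 FREE]
Op 6: b = realloc(b, 13) -> b = 8; heap: [0-2 FREE][3-7 ALLOC][8-20 ALLOC][21-35 FREE]
Op 7: free(b) -> (freed b); heap: [0-2 FREE][3-7 ALLOC][8-35 FREE]
Free blocks: [3 28] total_free=31 largest=28 -> 100*(31-28)/31 = 300/31 ≈ 9.677 -> rounds to 10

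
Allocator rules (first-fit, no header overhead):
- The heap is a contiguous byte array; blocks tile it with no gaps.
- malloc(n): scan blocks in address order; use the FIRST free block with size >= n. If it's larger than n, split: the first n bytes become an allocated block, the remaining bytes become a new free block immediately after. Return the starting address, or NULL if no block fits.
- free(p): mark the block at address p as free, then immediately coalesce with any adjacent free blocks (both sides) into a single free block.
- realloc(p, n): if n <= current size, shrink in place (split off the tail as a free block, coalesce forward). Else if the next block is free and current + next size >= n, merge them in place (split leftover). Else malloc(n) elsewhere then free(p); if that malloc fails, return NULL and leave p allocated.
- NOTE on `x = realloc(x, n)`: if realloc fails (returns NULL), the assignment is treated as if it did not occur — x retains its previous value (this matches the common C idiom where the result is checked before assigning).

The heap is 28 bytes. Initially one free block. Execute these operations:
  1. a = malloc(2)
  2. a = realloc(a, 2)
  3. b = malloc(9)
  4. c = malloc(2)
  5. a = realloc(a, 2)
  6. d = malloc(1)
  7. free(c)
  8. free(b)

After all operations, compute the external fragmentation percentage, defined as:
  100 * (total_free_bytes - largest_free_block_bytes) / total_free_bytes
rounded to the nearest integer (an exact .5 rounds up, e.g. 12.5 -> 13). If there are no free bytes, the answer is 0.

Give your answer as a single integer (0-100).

Op 1: a = malloc(2) -> a = 0; heap: [0-1 ALLOC][2-27 FREE]
Op 2: a = realloc(a, 2) -> a = 0; heap: [0-1 ALLOC][2-27 FREE]
Op 3: b = malloc(9) -> b = 2; heap: [0-1 ALLOC][2-10 ALLOC][11-27 FREE]
Op 4: c = malloc(2) -> c = 11; heap: [0-1 ALLOC][2-10 ALLOC][11-12 ALLOC][13-27 FREE]
Op 5: a = realloc(a, 2) -> a = 0; heap: [0-1 ALLOC][2-10 ALLOC][11-12 ALLOC][13-27 FREE]
Op 6: d = malloc(1) -> d = 13; heap: [0-1 ALLOC][2-10 ALLOC][11-12 ALLOC][13-13 ALLOC][14-27 FREE]
Op 7: free(c) -> (freed c); heap: [0-1 ALLOC][2-10 ALLOC][11-12 FREE][13-13 ALLOC][14-27 FREE]
Op 8: free(b) -> (freed b); heap: [0-1 ALLOC][2-12 FREE][13-13 ALLOC][14-27 FREE]
Free blocks: [11 14] total_free=25 largest=14 -> 100*(25-14)/25 = 1100/25 = 44

Answer: 44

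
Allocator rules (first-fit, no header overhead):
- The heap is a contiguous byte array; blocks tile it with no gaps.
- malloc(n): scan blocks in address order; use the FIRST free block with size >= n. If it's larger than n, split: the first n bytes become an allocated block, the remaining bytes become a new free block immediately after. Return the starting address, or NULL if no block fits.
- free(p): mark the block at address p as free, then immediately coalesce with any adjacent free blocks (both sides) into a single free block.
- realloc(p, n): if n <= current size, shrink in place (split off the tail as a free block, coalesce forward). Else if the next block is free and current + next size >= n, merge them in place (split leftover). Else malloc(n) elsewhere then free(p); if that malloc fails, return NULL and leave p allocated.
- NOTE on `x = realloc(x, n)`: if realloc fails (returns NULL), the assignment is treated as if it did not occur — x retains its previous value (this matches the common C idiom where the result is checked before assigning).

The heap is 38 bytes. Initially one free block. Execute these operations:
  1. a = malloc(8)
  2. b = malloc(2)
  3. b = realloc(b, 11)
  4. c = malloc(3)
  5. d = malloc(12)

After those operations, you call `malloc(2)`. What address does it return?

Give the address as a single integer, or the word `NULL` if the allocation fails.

Answer: 34

Derivation:
Op 1: a = malloc(8) -> a = 0; heap: [0-7 ALLOC][8-37 FREE]
Op 2: b = malloc(2) -> b = 8; heap: [0-7 ALLOC][8-9 ALLOC][10-37 FREE]
Op 3: b = realloc(b, 11) -> b = 8; heap: [0-7 ALLOC][8-18 ALLOC][19-37 FREE]
Op 4: c = malloc(3) -> c = 19; heap: [0-7 ALLOC][8-18 ALLOC][19-21 ALLOC][22-37 FREE]
Op 5: d = malloc(12) -> d = 22; heap: [0-7 ALLOC][8-18 ALLOC][19-21 ALLOC][22-33 ALLOC][34-37 FREE]
malloc(2): first-fit scan over [0-7 ALLOC][8-18 ALLOC][19-21 ALLOC][22-33 ALLOC][34-37 FREE] -> 34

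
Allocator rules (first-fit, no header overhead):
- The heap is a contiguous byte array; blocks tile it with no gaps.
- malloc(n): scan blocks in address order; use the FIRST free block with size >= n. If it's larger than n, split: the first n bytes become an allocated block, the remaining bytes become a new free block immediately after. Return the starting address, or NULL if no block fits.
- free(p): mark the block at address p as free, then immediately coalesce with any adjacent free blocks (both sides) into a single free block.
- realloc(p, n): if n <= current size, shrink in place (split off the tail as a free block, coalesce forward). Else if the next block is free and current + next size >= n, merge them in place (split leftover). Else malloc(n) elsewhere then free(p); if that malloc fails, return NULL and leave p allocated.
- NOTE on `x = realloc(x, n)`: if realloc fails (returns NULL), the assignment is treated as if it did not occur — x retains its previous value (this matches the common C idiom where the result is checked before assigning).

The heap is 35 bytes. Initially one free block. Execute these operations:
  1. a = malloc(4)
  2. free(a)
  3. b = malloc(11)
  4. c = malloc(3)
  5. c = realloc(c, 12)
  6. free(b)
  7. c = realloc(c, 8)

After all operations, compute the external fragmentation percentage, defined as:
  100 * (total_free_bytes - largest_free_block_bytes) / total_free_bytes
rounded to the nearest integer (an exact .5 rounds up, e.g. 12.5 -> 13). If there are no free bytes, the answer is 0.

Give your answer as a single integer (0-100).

Answer: 41

Derivation:
Op 1: a = malloc(4) -> a = 0; heap: [0-3 ALLOC][4-34 FREE]
Op 2: free(a) -> (freed a); heap: [0-34 FREE]
Op 3: b = malloc(11) -> b = 0; heap: [0-10 ALLOC][11-34 FREE]
Op 4: c = malloc(3) -> c = 11; heap: [0-10 ALLOC][11-13 ALLOC][14-34 FREE]
Op 5: c = realloc(c, 12) -> c = 11; heap: [0-10 ALLOC][11-22 ALLOC][23-34 FREE]
Op 6: free(b) -> (freed b); heap: [0-10 FREE][11-22 ALLOC][23-34 FREE]
Op 7: c = realloc(c, 8) -> c = 11; heap: [0-10 FREE][11-18 ALLOC][19-34 FREE]
Free blocks: [11 16] total_free=27 largest=16 -> 100*(27-16)/27 = 1100/27 ≈ 40.741 -> rounds to 41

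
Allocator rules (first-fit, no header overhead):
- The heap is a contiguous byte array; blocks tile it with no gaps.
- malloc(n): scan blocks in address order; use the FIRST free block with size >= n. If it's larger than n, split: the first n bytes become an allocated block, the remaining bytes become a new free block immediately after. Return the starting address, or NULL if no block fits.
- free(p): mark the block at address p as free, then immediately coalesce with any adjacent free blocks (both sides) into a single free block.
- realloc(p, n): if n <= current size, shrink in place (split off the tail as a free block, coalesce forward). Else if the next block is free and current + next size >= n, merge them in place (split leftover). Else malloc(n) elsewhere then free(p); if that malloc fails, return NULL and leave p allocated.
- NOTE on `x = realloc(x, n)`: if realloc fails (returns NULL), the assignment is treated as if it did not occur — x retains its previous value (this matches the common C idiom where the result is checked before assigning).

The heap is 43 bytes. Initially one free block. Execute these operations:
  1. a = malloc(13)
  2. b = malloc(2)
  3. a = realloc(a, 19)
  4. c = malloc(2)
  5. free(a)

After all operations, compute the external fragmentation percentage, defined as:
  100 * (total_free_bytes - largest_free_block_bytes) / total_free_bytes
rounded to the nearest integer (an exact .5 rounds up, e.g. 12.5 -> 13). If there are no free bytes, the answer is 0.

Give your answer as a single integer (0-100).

Op 1: a = malloc(13) -> a = 0; heap: [0-12 ALLOC][13-42 FREE]
Op 2: b = malloc(2) -> b = 13; heap: [0-12 ALLOC][13-14 ALLOC][15-42 FREE]
Op 3: a = realloc(a, 19) -> a = 15; heap: [0-12 FREE][13-14 ALLOC][15-33 ALLOC][34-42 FREE]
Op 4: c = malloc(2) -> c = 0; heap: [0-1 ALLOC][2-12 FREE][13-14 ALLOC][15-33 ALLOC][34-42 FREE]
Op 5: free(a) -> (freed a); heap: [0-1 ALLOC][2-12 FREE][13-14 ALLOC][15-42 FREE]
Free blocks: [11 28] total_free=39 largest=28 -> 100*(39-28)/39 = 1100/39 ≈ 28.205 -> rounds to 28

Answer: 28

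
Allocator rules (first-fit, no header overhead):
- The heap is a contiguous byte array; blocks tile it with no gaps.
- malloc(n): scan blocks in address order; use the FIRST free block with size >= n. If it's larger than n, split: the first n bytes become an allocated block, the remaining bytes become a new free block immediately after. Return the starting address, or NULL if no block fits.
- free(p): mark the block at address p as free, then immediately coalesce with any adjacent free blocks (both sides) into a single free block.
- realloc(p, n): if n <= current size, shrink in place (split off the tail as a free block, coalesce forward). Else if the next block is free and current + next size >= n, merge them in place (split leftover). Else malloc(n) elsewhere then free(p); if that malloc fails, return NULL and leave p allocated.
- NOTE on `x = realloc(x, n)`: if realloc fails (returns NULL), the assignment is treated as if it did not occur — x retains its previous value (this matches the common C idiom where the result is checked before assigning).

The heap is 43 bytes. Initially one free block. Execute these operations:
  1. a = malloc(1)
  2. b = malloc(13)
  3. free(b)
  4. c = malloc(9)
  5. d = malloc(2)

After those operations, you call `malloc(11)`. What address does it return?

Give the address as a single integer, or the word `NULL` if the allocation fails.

Op 1: a = malloc(1) -> a = 0; heap: [0-0 ALLOC][1-42 FREE]
Op 2: b = malloc(13) -> b = 1; heap: [0-0 ALLOC][1-13 ALLOC][14-42 FREE]
Op 3: free(b) -> (freed b); heap: [0-0 ALLOC][1-42 FREE]
Op 4: c = malloc(9) -> c = 1; heap: [0-0 ALLOC][1-9 ALLOC][10-42 FREE]
Op 5: d = malloc(2) -> d = 10; heap: [0-0 ALLOC][1-9 ALLOC][10-11 ALLOC][12-42 FREE]
malloc(11): first-fit scan over [0-0 ALLOC][1-9 ALLOC][10-11 ALLOC][12-42 FREE] -> 12

Answer: 12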